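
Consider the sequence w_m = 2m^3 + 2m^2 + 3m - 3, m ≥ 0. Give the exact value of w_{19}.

w_{19} = 2·19^3 + 2·19^2 + 3·19 - 3 = 14494.

14494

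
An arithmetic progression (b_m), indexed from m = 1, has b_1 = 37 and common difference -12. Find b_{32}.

-335

b_m = 37 + (m - 1)·(-12).
b_{32} = 37 + 31·(-12) = -335.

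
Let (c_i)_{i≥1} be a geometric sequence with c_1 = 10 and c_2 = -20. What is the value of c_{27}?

Common ratio r = -2.
c_i = 10·(-2)^(i-1).
c_{27} = 10·(-2)^26 = 671088640.

671088640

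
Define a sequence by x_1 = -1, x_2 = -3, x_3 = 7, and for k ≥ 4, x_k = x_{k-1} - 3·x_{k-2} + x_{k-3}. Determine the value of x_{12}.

Compute successive terms:
x_4 = 15; x_5 = -9; x_6 = -47; x_7 = -5; x_8 = 127; x_9 = 95; x_{10} = -291; x_{11} = -449; x_{12} = 519.

519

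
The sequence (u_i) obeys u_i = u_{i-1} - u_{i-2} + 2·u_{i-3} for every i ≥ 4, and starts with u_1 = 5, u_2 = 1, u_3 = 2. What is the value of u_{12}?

Applying the relation repeatedly:
u_4 = 11, u_5 = 11, u_6 = 4, u_7 = 15, u_8 = 33, u_9 = 26, u_{10} = 23, u_{11} = 63, u_{12} = 92.

92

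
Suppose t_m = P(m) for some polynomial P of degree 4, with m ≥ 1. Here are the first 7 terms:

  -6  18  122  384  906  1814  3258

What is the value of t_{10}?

12666

1st diffs: 24, 104, 262, 522, 908, 1444.
2nd diffs: 80, 158, 260, 386, 536.
3rd diffs: 78, 102, 126, 150.
4th diffs: 24, 24, 24 (constant).
Newton forward-difference form: t_m = -6 + 24·C(m-1,1) + 80·C(m-1,2) + 78·C(m-1,3) + 24·C(m-1,4).
At m = 10: m-1 = 9, so t_{10} = -6 + 216 + 2880 + 6552 + 3024 = 12666.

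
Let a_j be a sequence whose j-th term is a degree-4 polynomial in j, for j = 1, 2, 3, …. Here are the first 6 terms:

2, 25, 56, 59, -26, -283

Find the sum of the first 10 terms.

1st diffs: 23, 31, 3, -85, -257.
2nd diffs: 8, -28, -88, -172.
3rd diffs: -36, -60, -84.
4th diffs: -24, -24 (constant).
Newton forward-difference form: a_j = 2 + 23·C(j-1,1) + 8·C(j-1,2) + (-36)·C(j-1,3) + (-24)·C(j-1,4).
Continuing: -820, -1769, -3286, -5551.
Summing j = 1..10 (10 terms) gives -11593.

-11593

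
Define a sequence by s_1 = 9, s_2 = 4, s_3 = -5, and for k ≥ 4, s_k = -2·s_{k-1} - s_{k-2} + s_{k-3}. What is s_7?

-8

s_4 = 15  s_5 = -21  s_6 = 22  s_7 = -8.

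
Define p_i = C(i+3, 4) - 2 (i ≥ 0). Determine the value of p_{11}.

C(14, 4) = 1001, so p_{11} = 999.

999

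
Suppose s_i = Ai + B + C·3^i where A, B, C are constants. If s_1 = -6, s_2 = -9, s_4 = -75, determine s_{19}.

-1162261416

The three given values yield: A + B + 3C = -6; 2A + B + 9C = -9; 4A + B + 81C = -75.
Subtracting the first from the second: A + 6C = -3.
Subtracting the second from the third: 2A + 72C = -66.
Solving: C = -1, A = 3, then B = -6.
Hence s_{19} = 3·19 + (-6) + (-1)·1162261467 = -1162261416.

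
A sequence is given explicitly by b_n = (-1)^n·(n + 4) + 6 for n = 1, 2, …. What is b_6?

16

(-1)^6 = 1; n + 4 at n=6 is 10; so b_6 = 16.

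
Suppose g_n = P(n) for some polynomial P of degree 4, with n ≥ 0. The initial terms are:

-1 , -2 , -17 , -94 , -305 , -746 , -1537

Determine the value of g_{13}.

-31994

1st diffs: -1, -15, -77, -211, -441, -791.
2nd diffs: -14, -62, -134, -230, -350.
3rd diffs: -48, -72, -96, -120.
4th diffs: -24, -24, -24 (constant).
Newton forward-difference form: g_n = -1 + (-1)·C(n,1) + (-14)·C(n,2) + (-48)·C(n,3) + (-24)·C(n,4).
At n = 13: n = 13, so g_{13} = -1 - 13 - 1092 - 13728 - 17160 = -31994.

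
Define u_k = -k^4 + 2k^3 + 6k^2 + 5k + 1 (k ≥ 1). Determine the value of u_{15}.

-42449

u_{15} = -1·15^4 + 2·15^3 + 6·15^2 + 5·15 + 1 = -42449.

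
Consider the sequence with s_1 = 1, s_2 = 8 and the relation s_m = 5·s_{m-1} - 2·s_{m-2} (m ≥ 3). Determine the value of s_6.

3622

s_3 = 38  s_4 = 174  s_5 = 794  s_6 = 3622.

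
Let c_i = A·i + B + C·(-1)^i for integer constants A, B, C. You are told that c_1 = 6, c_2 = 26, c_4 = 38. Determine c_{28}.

182

The three given values yield: A + B - C = 6; 2A + B + C = 26; 4A + B + C = 38.
Subtracting the first from the second: A + 2C = 20.
Subtracting the second from the third: 2A = 12.
Solving: C = 7, A = 6, then B = 7.
So c_i = 6·i + 7 + 7·(-1)^i; at i=28 this is 182.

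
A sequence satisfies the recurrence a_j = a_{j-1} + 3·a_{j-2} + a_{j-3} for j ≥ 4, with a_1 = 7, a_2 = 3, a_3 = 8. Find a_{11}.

10544

Applying the relation repeatedly:
a_4 = 24, a_5 = 51, a_6 = 131, a_7 = 308, a_8 = 752, a_9 = 1807, a_{10} = 4371, a_{11} = 10544.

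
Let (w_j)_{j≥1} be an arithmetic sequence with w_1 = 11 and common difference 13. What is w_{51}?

661

w_j = 11 + (j - 1)·13.
w_{51} = 11 + 50·13 = 661.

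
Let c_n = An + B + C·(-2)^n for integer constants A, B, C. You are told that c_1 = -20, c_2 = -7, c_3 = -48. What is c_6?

153

The three given values yield: A + B - 2C = -20; 2A + B + 4C = -7; 3A + B - 8C = -48.
Subtracting the first from the second: A + 6C = 13.
Subtracting the second from the third: A - 12C = -41.
Solving: C = 3, A = -5, then B = -9.
Therefore c_6 = -30 + (-9) + 3·64 = 153.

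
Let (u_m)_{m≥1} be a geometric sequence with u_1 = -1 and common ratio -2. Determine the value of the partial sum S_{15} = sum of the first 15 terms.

u_m = (-1)·(-2)^(m-1).
S = (-1)·((-2)^15 - 1)/(-2 - 1) = (-1)·(-32768 - 1)/(-3) = -10923.

-10923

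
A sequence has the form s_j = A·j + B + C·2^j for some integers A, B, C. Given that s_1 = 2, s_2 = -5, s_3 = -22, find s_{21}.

-10485688

Write the equations: A + B + 2C = 2; 2A + B + 4C = -5; 3A + B + 8C = -22.
Subtracting the first from the second: A + 2C = -7.
Subtracting the second from the third: A + 4C = -17.
Solving: C = -5, A = 3, then B = 9.
So s_j = 3·j + 9 + (-5)·2^j; at j=21 this is -10485688.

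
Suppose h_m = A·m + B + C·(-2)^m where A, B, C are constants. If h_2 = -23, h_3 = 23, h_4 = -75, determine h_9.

The three given values yield: 2A + B + 4C = -23; 3A + B - 8C = 23; 4A + B + 16C = -75.
Subtracting the first from the second: A - 12C = 46.
Subtracting the second from the third: A + 24C = -98.
Solving: C = -4, A = -2, then B = -3.
Hence h_9 = -2·9 + (-3) + (-4)·(-512) = 2027.

2027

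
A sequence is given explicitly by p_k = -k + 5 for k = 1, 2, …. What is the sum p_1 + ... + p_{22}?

-143

Over k = 1..22: Σk = 253.
Total = (-1)·253 + (5)·22 = -143.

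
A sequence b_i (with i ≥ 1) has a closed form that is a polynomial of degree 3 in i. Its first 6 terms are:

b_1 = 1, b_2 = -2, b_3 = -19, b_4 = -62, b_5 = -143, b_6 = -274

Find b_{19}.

-11987

1st diffs: -3, -17, -43, -81, -131.
2nd diffs: -14, -26, -38, -50.
3rd diffs: -12, -12, -12 (constant).
Newton forward-difference form: b_i = 1 + (-3)·C(i-1,1) + (-14)·C(i-1,2) + (-12)·C(i-1,3).
At i = 19: i-1 = 18, so b_{19} = 1 - 54 - 2142 - 9792 = -11987.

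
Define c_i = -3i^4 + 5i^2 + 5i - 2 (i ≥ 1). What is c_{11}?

c_{11} = -3·11^4 + 5·11^2 + 5·11 - 2 = -43265.

-43265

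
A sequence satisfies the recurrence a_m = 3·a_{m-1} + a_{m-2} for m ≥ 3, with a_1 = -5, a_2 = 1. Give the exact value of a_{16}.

-8651165

a_3 = -2  a_4 = -5  a_5 = -17  …  a_{13} = -240125  a_{14} = -793079  a_{15} = -2619362  a_{16} = -8651165.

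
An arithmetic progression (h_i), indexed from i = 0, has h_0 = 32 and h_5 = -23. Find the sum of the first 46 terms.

Common difference d = (-23 - 32) / (5 - 0) = -11.
h_i = 32 + (i - 0)·(-11).
h_{45} = -463; S = 46·(32 + (-463))/2 = -9913.

-9913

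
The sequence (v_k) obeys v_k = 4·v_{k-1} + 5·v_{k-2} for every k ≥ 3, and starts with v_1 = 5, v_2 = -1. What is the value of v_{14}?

813802079

Applying the relation repeatedly:
v_3 = 21  v_4 = 79  v_5 = 421  …  v_{11} = 6510421  v_{12} = 32552079  v_{13} = 162760421  v_{14} = 813802079.
(Characteristic roots are 5 and -1.)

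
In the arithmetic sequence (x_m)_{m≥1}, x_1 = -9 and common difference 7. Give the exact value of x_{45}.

299

x_m = -9 + (m - 1)·7.
x_{45} = -9 + 44·7 = 299.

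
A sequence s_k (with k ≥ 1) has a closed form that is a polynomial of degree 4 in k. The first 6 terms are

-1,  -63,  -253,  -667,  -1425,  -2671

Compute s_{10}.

1st diffs: -62, -190, -414, -758, -1246.
2nd diffs: -128, -224, -344, -488.
3rd diffs: -96, -120, -144.
4th diffs: -24, -24 (constant).
So s_k = -k^4 - 6k^3 - 3k^2 + 4k + 5.
Evaluating at k = 10 gives s_{10} = -16255.

-16255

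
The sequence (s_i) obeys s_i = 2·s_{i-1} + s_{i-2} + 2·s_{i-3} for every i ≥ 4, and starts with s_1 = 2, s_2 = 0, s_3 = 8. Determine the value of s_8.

932

s_4 = 20  s_5 = 48  s_6 = 132  s_7 = 352  s_8 = 932.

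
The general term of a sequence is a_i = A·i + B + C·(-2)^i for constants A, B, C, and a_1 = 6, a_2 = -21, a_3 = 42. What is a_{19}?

2621490

The three given values yield: A + B - 2C = 6; 2A + B + 4C = -21; 3A + B - 8C = 42.
Subtracting the first from the second: A + 6C = -27.
Subtracting the second from the third: A - 12C = 63.
Solving: C = -5, A = 3, then B = -7.
So a_i = 3·i + (-7) + (-5)·(-2)^i; at i=19 this is 2621490.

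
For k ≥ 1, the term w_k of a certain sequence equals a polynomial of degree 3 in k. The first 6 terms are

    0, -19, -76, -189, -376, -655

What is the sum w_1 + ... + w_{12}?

1st diffs: -19, -57, -113, -187, -279.
2nd diffs: -38, -56, -74, -92.
3rd diffs: -18, -18, -18 (constant).
Newton forward-difference form: w_k = (-19)·C(k-1,1) + (-38)·C(k-1,2) + (-18)·C(k-1,3).
Continuing: …, -1044, -1561, -2224, -3051, …, w_{12} = -5269.
Summing k = 1..12 (12 terms) gives -18524.

-18524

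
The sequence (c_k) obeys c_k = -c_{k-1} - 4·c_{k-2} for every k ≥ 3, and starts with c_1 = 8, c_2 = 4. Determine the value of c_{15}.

147036

Compute successive terms:
c_3 = -36, c_4 = 20, c_5 = 124, …, c_{12} = 13716, c_{13} = -30724, c_{14} = -24140, c_{15} = 147036.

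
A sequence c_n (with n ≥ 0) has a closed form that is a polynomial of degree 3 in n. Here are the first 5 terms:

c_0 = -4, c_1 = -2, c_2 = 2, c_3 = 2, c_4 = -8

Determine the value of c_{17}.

1st diffs: 2, 4, 0, -10.
2nd diffs: 2, -4, -10.
3rd diffs: -6, -6 (constant).
Newton forward-difference form: c_n = -4 + 2·C(n,1) + 2·C(n,2) + (-6)·C(n,3).
At n = 17: n = 17, so c_{17} = -4 + 34 + 272 - 4080 = -3778.

-3778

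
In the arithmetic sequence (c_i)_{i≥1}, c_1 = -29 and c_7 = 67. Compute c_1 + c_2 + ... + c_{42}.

Common difference d = (67 - (-29)) / (7 - 1) = 16.
c_i = -29 + (i - 1)·16.
c_{42} = 627; S = 42·(-29 + 627)/2 = 12558.

12558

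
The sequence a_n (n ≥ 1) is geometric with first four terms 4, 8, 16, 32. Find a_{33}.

17179869184

Common ratio r = 2.
a_n = 4·2^(n-1).
a_{33} = 4·2^32 = 17179869184.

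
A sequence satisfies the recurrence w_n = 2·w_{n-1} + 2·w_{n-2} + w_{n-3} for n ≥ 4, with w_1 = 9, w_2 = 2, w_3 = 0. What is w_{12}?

42298

Applying the relation repeatedly:
w_4 = 13;  w_5 = 28;  w_6 = 82;  w_7 = 233;  w_8 = 658;  w_9 = 1864;  w_{10} = 5277;  w_{11} = 14940;  w_{12} = 42298.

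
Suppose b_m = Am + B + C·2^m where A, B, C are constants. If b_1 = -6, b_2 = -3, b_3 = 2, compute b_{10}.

1025

The three given values yield: A + B + 2C = -6; 2A + B + 4C = -3; 3A + B + 8C = 2.
Subtracting the first from the second: A + 2C = 3.
Subtracting the second from the third: A + 4C = 5.
Solving: C = 1, A = 1, then B = -9.
Hence b_{10} = 1·10 + (-9) + 1·1024 = 1025.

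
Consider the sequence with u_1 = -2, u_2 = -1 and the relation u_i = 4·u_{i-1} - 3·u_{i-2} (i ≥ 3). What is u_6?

Iterate the recurrence:
u_3 = 2;  u_4 = 11;  u_5 = 38;  u_6 = 119.
(Characteristic roots are 3 and 1.)

119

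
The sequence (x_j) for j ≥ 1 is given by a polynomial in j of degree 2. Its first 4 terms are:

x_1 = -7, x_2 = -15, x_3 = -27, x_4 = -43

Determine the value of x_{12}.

-315

1st diffs: -8, -12, -16.
2nd diffs: -4, -4 (constant).
Newton forward-difference form: x_j = -7 + (-8)·C(j-1,1) + (-4)·C(j-1,2).
At j = 12: j-1 = 11, so x_{12} = -7 - 88 - 220 = -315.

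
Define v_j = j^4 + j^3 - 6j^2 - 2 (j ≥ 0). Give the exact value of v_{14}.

v_{14} = 1·14^4 + 1·14^3 - 6·14^2 - 2 = 39982.

39982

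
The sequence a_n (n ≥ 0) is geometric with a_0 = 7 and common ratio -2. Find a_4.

a_n = 7·(-2)^(n-0).
a_4 = 7·(-2)^4 = 112.

112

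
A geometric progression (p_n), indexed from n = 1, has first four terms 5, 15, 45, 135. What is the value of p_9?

Common ratio r = 3.
p_n = 5·3^(n-1).
p_9 = 5·3^8 = 32805.

32805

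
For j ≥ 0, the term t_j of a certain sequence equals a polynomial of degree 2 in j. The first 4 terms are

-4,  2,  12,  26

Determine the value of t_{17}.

642

1st diffs: 6, 10, 14.
2nd diffs: 4, 4 (constant).
Newton forward-difference form: t_j = -4 + 6·C(j,1) + 4·C(j,2).
At j = 17: j = 17, so t_{17} = -4 + 102 + 544 = 642.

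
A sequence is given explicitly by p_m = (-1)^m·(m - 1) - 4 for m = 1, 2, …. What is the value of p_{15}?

(-1)^15 = -1; m - 1 at m=15 is 14; so p_{15} = -18.

-18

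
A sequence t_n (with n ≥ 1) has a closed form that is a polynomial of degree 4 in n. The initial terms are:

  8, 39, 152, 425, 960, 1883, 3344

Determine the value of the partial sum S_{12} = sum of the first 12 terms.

1st diffs: 31, 113, 273, 535, 923, 1461.
2nd diffs: 82, 160, 262, 388, 538.
3rd diffs: 78, 102, 126, 150.
4th diffs: 24, 24, 24 (constant).
So t_n = n^4 + 3n^3 - 2n^2 + n + 5.
Continuing: …, 5517, 8600, 12815, 18408, …, t_{12} = 25649.
Summing n = 1..12 (12 terms) gives 77800.

77800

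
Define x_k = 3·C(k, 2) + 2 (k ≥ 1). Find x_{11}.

C(11, 2) = 55, so x_{11} = 167.

167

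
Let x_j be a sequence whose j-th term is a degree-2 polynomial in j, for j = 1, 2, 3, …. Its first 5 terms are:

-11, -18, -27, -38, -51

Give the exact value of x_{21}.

-531

1st diffs: -7, -9, -11, -13.
2nd diffs: -2, -2, -2 (constant).
Newton forward-difference form: x_j = -11 + (-7)·C(j-1,1) + (-2)·C(j-1,2).
At j = 21: j-1 = 20, so x_{21} = -11 - 140 - 380 = -531.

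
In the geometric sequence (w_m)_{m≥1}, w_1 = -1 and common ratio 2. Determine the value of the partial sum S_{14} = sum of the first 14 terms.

-16383

w_m = (-1)·2^(m-1).
S = (-1)·(2^14 - 1)/(2 - 1) = (-1)·(16384 - 1)/(1) = -16383.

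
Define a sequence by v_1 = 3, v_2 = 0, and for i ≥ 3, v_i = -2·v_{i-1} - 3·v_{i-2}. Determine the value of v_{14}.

-4140

Iterate the recurrence:
v_3 = -9; v_4 = 18; v_5 = -9; …; v_{11} = -657; v_{12} = -198; v_{13} = 2367; v_{14} = -4140.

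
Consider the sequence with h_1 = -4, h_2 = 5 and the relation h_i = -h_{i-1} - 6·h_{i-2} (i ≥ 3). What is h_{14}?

Applying the relation repeatedly:
h_3 = 19; h_4 = -49; h_5 = -65; …; h_{11} = -23105; h_{12} = -43561; h_{13} = 182191; h_{14} = 79175.

79175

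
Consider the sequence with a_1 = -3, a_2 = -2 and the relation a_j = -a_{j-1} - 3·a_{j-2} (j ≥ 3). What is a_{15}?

-7549

Compute successive terms:
a_3 = 11, a_4 = -5, a_5 = -28, …, a_{12} = -785, a_{13} = 2597, a_{14} = -242, a_{15} = -7549.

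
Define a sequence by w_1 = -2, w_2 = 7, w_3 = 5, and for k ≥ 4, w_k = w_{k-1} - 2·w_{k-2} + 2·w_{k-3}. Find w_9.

-37

Compute successive terms:
w_4 = -13, w_5 = -9, w_6 = 27, w_7 = 19, w_8 = -53, w_9 = -37.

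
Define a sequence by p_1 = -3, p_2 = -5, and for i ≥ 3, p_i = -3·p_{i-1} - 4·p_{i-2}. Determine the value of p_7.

Step forward from the initial values:
p_3 = 27;  p_4 = -61;  p_5 = 75;  p_6 = 19;  p_7 = -357.

-357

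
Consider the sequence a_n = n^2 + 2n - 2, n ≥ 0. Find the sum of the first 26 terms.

6123

Over n = 0..25: Σn = 325, Σn² = 5525.
Total = (1)·5525 + (2)·325 + (-2)·26 = 6123.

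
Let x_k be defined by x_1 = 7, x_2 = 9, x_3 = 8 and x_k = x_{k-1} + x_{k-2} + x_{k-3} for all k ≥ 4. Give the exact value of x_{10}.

853

Applying the relation repeatedly:
x_4 = 24;  x_5 = 41;  x_6 = 73;  x_7 = 138;  x_8 = 252;  x_9 = 463;  x_{10} = 853.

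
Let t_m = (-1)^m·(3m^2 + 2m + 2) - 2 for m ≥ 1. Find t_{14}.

616

(-1)^14 = 1; 3m^2 + 2m + 2 at m=14 is 618; so t_{14} = 616.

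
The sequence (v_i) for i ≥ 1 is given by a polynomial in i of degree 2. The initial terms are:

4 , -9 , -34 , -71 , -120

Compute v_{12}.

-799

1st diffs: -13, -25, -37, -49.
2nd diffs: -12, -12, -12 (constant).
Newton forward-difference form: v_i = 4 + (-13)·C(i-1,1) + (-12)·C(i-1,2).
At i = 12: i-1 = 11, so v_{12} = 4 - 143 - 660 = -799.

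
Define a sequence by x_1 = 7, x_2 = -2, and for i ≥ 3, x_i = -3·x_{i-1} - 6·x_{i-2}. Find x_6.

Step forward from the initial values:
x_3 = -36, x_4 = 120, x_5 = -144, x_6 = -288.

-288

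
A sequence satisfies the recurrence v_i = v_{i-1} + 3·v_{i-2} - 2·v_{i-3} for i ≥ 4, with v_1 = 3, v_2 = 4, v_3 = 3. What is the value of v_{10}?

445

Applying the relation repeatedly:
v_4 = 9;  v_5 = 10;  v_6 = 31;  v_7 = 43;  v_8 = 116;  v_9 = 183;  v_{10} = 445.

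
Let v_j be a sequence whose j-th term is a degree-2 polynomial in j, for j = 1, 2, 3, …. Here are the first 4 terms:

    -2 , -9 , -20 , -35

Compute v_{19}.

-740

1st diffs: -7, -11, -15.
2nd diffs: -4, -4 (constant).
So v_j = -2j^2 - j + 1.
Evaluating at j = 19 gives v_{19} = -740.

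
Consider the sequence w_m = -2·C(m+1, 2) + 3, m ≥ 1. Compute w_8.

-69

C(9, 2) = 36, so w_8 = -69.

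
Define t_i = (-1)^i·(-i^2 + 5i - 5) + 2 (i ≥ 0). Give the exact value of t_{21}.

343

(-1)^21 = -1; -i^2 + 5i - 5 at i=21 is -341; so t_{21} = 343.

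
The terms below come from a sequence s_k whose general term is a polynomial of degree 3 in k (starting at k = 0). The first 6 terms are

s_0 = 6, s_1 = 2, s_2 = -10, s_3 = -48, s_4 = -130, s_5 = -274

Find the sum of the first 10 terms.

1st diffs: -4, -12, -38, -82, -144.
2nd diffs: -8, -26, -44, -62.
3rd diffs: -18, -18, -18 (constant).
So s_k = -3k^3 + 5k^2 - 6k + 6.
Continuing: -498, -820, -1258, -1830.
Summing k = 0..9 (10 terms) gives -4860.

-4860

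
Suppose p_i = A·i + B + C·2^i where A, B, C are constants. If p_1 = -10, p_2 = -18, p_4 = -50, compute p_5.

Plug in i = 1, 2, 4: A + B + 2C = -10; 2A + B + 4C = -18; 4A + B + 16C = -50.
Subtracting the first from the second: A + 2C = -8.
Subtracting the second from the third: 2A + 12C = -32.
Solving: C = -2, A = -4, then B = -2.
Therefore p_5 = -20 + (-2) + (-2)·32 = -86.

-86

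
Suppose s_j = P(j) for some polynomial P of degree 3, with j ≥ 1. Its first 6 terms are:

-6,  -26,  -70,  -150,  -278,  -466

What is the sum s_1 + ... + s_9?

1st diffs: -20, -44, -80, -128, -188.
2nd diffs: -24, -36, -48, -60.
3rd diffs: -12, -12, -12 (constant).
Newton forward-difference form: s_j = -6 + (-20)·C(j-1,1) + (-24)·C(j-1,2) + (-12)·C(j-1,3).
Continuing: -726, -1070, -1510.
Summing j = 1..9 (9 terms) gives -4302.

-4302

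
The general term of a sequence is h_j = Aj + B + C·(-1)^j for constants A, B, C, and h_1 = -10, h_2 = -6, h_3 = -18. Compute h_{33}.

Plug in j = 1, 2, 3: A + B - C = -10; 2A + B + C = -6; 3A + B - C = -18.
Subtracting the first from the second: A + 2C = 4.
Subtracting the second from the third: A - 2C = -12.
Solving: C = 4, A = -4, then B = -2.
Therefore h_{33} = -132 + (-2) + 4·(-1) = -138.

-138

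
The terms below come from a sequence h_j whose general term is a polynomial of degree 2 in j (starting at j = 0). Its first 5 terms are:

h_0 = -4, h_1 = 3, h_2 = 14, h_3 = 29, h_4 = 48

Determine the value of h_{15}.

521

1st diffs: 7, 11, 15, 19.
2nd diffs: 4, 4, 4 (constant).
Newton forward-difference form: h_j = -4 + 7·C(j,1) + 4·C(j,2).
At j = 15: j = 15, so h_{15} = -4 + 105 + 420 = 521.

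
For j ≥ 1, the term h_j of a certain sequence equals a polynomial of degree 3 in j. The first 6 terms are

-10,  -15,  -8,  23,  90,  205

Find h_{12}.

1st diffs: -5, 7, 31, 67, 115.
2nd diffs: 12, 24, 36, 48.
3rd diffs: 12, 12, 12 (constant).
Newton forward-difference form: h_j = -10 + (-5)·C(j-1,1) + 12·C(j-1,2) + 12·C(j-1,3).
At j = 12: j-1 = 11, so h_{12} = -10 - 55 + 660 + 1980 = 2575.

2575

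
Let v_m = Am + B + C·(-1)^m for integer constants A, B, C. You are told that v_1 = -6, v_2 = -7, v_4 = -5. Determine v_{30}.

21

Plug in m = 1, 2, 4: A + B - C = -6; 2A + B + C = -7; 4A + B + C = -5.
Subtracting the first from the second: A + 2C = -1.
Subtracting the second from the third: 2A = 2.
Solving: C = -1, A = 1, then B = -8.
Hence v_{30} = 1·30 + (-8) + (-1)·1 = 21.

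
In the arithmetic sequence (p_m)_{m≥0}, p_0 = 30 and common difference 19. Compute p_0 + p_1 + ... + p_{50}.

p_m = 30 + (m - 0)·19.
p_{50} = 980; S = 51·(30 + 980)/2 = 25755.

25755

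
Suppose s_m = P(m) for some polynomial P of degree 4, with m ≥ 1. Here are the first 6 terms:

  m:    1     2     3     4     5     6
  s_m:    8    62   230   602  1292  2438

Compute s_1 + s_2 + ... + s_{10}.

41138

1st diffs: 54, 168, 372, 690, 1146.
2nd diffs: 114, 204, 318, 456.
3rd diffs: 90, 114, 138.
4th diffs: 24, 24 (constant).
Newton forward-difference form: s_m = 8 + 54·C(m-1,1) + 114·C(m-1,2) + 90·C(m-1,3) + 24·C(m-1,4).
Continuing: 4202, 6770, 10352, 15182.
Summing m = 1..10 (10 terms) gives 41138.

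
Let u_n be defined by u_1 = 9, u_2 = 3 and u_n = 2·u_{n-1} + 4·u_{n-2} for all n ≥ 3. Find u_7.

Applying the relation repeatedly:
u_3 = 42, u_4 = 96, u_5 = 360, u_6 = 1104, u_7 = 3648.

3648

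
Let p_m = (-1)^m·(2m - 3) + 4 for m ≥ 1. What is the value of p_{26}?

(-1)^26 = 1; 2m - 3 at m=26 is 49; so p_{26} = 53.

53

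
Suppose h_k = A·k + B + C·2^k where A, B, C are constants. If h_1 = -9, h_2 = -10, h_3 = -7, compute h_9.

Plug in k = 1, 2, 3: A + B + 2C = -9; 2A + B + 4C = -10; 3A + B + 8C = -7.
Subtracting the first from the second: A + 2C = -1.
Subtracting the second from the third: A + 4C = 3.
Solving: C = 2, A = -5, then B = -8.
Therefore h_9 = -45 + (-8) + 2·512 = 971.

971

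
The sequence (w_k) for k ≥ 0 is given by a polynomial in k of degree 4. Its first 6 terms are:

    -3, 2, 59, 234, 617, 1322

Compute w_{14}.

52847

1st diffs: 5, 57, 175, 383, 705.
2nd diffs: 52, 118, 208, 322.
3rd diffs: 66, 90, 114.
4th diffs: 24, 24 (constant).
So w_k = k^4 + 5k^3 + 4k^2 - 5k - 3.
Evaluating at k = 14 gives w_{14} = 52847.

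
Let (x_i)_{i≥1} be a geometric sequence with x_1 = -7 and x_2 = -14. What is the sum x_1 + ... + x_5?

Common ratio r = 2.
x_i = (-7)·2^(i-1).
S = (-7)·(2^5 - 1)/(2 - 1) = (-7)·(32 - 1)/(1) = -217.

-217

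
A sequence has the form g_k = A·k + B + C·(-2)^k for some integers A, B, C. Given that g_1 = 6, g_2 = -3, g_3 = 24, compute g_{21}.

4194366

At k = 1, 2, 3: A + B - 2C = 6; 2A + B + 4C = -3; 3A + B - 8C = 24.
Subtracting the first from the second: A + 6C = -9.
Subtracting the second from the third: A - 12C = 27.
Solving: C = -2, A = 3, then B = -1.
Therefore g_{21} = 63 + (-1) + (-2)·(-2097152) = 4194366.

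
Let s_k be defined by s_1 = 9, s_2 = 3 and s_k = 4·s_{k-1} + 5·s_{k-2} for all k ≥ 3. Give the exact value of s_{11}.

19531257

Step forward from the initial values:
s_3 = 57; s_4 = 243; s_5 = 1257; s_6 = 6243; s_7 = 31257; s_8 = 156243; s_9 = 781257; s_{10} = 3906243; s_{11} = 19531257.
(Characteristic roots are 5 and -1.)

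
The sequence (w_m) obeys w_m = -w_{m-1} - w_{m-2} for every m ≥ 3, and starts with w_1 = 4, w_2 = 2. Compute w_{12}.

-6

Compute successive terms:
w_3 = -6  w_4 = 4  w_5 = 2  w_6 = -6  w_7 = 4  w_8 = 2  w_9 = -6  w_{10} = 4  w_{11} = 2  w_{12} = -6.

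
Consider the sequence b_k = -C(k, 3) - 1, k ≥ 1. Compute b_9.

-85

C(9, 3) = 84, so b_9 = -85.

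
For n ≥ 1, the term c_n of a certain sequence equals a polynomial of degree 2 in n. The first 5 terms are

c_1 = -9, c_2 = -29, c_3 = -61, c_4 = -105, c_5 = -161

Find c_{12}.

-889

1st diffs: -20, -32, -44, -56.
2nd diffs: -12, -12, -12 (constant).
So c_n = -6n^2 - 2n - 1.
Evaluating at n = 12 gives c_{12} = -889.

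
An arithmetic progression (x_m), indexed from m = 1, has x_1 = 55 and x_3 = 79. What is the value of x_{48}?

Common difference d = (79 - 55) / (3 - 1) = 12.
x_m = 55 + (m - 1)·12.
x_{48} = 55 + 47·12 = 619.

619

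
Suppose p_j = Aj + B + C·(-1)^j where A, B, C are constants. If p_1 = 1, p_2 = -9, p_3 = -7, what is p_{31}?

At j = 1, 2, 3: A + B - C = 1; 2A + B + C = -9; 3A + B - C = -7.
Subtracting the first from the second: A + 2C = -10.
Subtracting the second from the third: A - 2C = 2.
Solving: C = -3, A = -4, then B = 2.
Therefore p_{31} = -124 + 2 + (-3)·(-1) = -119.

-119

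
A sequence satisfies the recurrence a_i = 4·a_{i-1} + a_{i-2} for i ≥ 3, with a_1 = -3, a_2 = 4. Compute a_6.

1004

a_3 = 13, a_4 = 56, a_5 = 237, a_6 = 1004.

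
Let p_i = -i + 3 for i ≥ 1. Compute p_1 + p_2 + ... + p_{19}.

Over i = 1..19: Σi = 190.
Total = (-1)·190 + (3)·19 = -133.

-133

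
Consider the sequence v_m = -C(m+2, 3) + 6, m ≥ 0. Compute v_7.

-78

C(9, 3) = 84, so v_7 = -78.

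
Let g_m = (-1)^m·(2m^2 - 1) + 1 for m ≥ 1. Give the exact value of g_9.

-160

(-1)^9 = -1; 2m^2 - 1 at m=9 is 161; so g_9 = -160.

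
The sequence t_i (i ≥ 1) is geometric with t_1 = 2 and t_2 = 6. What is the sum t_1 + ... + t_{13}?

1594322

Common ratio r = 3.
t_i = 2·3^(i-1).
S = 2·(3^13 - 1)/(3 - 1) = 2·(1594323 - 1)/(2) = 1594322.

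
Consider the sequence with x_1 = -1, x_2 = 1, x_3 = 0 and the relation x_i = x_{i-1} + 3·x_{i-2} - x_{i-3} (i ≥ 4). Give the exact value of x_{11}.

532

Applying the relation repeatedly:
x_4 = 4  x_5 = 3  x_6 = 15  x_7 = 20  x_8 = 62  x_9 = 107  x_{10} = 273  x_{11} = 532.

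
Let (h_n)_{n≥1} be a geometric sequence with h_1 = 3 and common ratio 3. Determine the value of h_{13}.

h_n = 3·3^(n-1).
h_{13} = 3·3^12 = 1594323.

1594323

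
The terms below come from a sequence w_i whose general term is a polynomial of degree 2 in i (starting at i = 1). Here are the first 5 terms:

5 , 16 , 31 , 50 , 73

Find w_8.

166

1st diffs: 11, 15, 19, 23.
2nd diffs: 4, 4, 4 (constant).
So w_i = 2i^2 + 5i - 2.
Evaluating at i = 8 gives w_8 = 166.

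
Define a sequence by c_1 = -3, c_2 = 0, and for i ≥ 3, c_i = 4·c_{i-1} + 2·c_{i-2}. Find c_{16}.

-1460120064

Applying the relation repeatedly:
c_3 = -6  c_4 = -24  c_5 = -108  …  c_{13} = -16575168  c_{14} = -73751040  c_{15} = -328154496  c_{16} = -1460120064.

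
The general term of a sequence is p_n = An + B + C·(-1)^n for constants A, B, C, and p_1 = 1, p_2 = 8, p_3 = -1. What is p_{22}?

-12

The three given values yield: A + B - C = 1; 2A + B + C = 8; 3A + B - C = -1.
Subtracting the first from the second: A + 2C = 7.
Subtracting the second from the third: A - 2C = -9.
Solving: C = 4, A = -1, then B = 6.
Therefore p_{22} = -22 + 6 + 4·1 = -12.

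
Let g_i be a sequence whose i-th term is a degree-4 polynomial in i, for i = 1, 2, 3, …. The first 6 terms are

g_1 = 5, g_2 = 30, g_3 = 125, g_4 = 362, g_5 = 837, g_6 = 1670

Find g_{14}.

1st diffs: 25, 95, 237, 475, 833.
2nd diffs: 70, 142, 238, 358.
3rd diffs: 72, 96, 120.
4th diffs: 24, 24 (constant).
So g_i = i^4 + 2i^3 - 2i^2 + 2i + 2.
Evaluating at i = 14 gives g_{14} = 43542.

43542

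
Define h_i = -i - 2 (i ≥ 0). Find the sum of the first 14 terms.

Over i = 0..13: Σi = 91.
Total = (-1)·91 + (-2)·14 = -119.

-119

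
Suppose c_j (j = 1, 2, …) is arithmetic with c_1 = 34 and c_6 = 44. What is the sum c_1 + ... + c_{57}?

Common difference d = (44 - 34) / (6 - 1) = 2.
c_j = 34 + (j - 1)·2.
c_{57} = 146; S = 57·(34 + 146)/2 = 5130.

5130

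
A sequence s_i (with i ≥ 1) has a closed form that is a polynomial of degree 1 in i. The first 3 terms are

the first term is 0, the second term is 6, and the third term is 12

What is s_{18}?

1st diffs: 6, 6 (constant).
So s_i = 6i - 6.
Evaluating at i = 18 gives s_{18} = 102.

102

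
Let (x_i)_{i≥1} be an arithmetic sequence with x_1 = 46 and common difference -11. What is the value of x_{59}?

-592

x_i = 46 + (i - 1)·(-11).
x_{59} = 46 + 58·(-11) = -592.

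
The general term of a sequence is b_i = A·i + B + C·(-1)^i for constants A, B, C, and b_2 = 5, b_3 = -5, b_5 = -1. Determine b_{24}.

At i = 2, 3, 5: 2A + B + C = 5; 3A + B - C = -5; 5A + B - C = -1.
Subtracting the first from the second: A - 2C = -10.
Subtracting the second from the third: 2A = 4.
Solving: C = 6, A = 2, then B = -5.
Therefore b_{24} = 48 + (-5) + 6·1 = 49.

49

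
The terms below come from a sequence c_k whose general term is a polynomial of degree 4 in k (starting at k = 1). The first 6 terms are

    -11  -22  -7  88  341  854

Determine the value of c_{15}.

45881

1st diffs: -11, 15, 95, 253, 513.
2nd diffs: 26, 80, 158, 260.
3rd diffs: 54, 78, 102.
4th diffs: 24, 24 (constant).
Newton forward-difference form: c_k = -11 + (-11)·C(k-1,1) + 26·C(k-1,2) + 54·C(k-1,3) + 24·C(k-1,4).
At k = 15: k-1 = 14, so c_{15} = -11 - 154 + 2366 + 19656 + 24024 = 45881.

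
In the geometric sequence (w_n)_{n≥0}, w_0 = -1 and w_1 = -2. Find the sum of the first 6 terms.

-63

Common ratio r = 2.
w_n = (-1)·2^(n-0).
S = (-1)·(2^6 - 1)/(2 - 1) = (-1)·(64 - 1)/(1) = -63.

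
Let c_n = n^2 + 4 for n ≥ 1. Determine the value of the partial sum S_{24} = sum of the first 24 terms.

4996

Over n = 1..24: Σn = 300, Σn² = 4900.
Total = (1)·4900 + (4)·24 = 4996.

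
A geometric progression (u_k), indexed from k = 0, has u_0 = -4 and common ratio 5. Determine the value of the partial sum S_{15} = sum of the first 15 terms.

u_k = (-4)·5^(k-0).
S = (-4)·(5^15 - 1)/(5 - 1) = (-4)·(30517578125 - 1)/(4) = -30517578124.

-30517578124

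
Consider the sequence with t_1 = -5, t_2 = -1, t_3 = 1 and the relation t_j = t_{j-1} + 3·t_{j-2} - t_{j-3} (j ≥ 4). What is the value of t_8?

71

Compute successive terms:
t_4 = 3, t_5 = 7, t_6 = 15, t_7 = 33, t_8 = 71.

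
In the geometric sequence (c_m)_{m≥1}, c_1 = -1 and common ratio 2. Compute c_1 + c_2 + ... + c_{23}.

c_m = (-1)·2^(m-1).
S = (-1)·(2^23 - 1)/(2 - 1) = (-1)·(8388608 - 1)/(1) = -8388607.

-8388607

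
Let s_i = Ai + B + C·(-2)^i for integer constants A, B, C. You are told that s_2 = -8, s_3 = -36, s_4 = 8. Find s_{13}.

The three given values yield: 2A + B + 4C = -8; 3A + B - 8C = -36; 4A + B + 16C = 8.
Subtracting the first from the second: A - 12C = -28.
Subtracting the second from the third: A + 24C = 44.
Solving: C = 2, A = -4, then B = -8.
So s_i = -4·i + (-8) + 2·(-2)^i; at i=13 this is -16444.

-16444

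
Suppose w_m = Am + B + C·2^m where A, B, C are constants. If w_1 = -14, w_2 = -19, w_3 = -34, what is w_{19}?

Write the equations: A + B + 2C = -14; 2A + B + 4C = -19; 3A + B + 8C = -34.
Subtracting the first from the second: A + 2C = -5.
Subtracting the second from the third: A + 4C = -15.
Solving: C = -5, A = 5, then B = -9.
Hence w_{19} = 5·19 + (-9) + (-5)·524288 = -2621354.

-2621354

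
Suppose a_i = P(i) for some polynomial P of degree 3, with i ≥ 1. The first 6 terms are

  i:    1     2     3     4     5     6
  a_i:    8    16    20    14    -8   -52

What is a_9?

1st diffs: 8, 4, -6, -22, -44.
2nd diffs: -4, -10, -16, -22.
3rd diffs: -6, -6, -6 (constant).
Newton forward-difference form: a_i = 8 + 8·C(i-1,1) + (-4)·C(i-1,2) + (-6)·C(i-1,3).
At i = 9: i-1 = 8, so a_9 = 8 + 64 - 112 - 336 = -376.

-376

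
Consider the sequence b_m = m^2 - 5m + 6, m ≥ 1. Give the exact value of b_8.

30

b_8 = 1·8^2 - 5·8 + 6 = 30.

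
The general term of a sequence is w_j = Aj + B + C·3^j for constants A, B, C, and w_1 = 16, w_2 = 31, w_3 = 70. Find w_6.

1483

Plug in j = 1, 2, 3: A + B + 3C = 16; 2A + B + 9C = 31; 3A + B + 27C = 70.
Subtracting the first from the second: A + 6C = 15.
Subtracting the second from the third: A + 18C = 39.
Solving: C = 2, A = 3, then B = 7.
Hence w_6 = 3·6 + 7 + 2·729 = 1483.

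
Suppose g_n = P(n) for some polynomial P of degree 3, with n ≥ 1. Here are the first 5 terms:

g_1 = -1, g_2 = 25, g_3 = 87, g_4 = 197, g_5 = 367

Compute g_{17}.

11455

1st diffs: 26, 62, 110, 170.
2nd diffs: 36, 48, 60.
3rd diffs: 12, 12 (constant).
Newton forward-difference form: g_n = -1 + 26·C(n-1,1) + 36·C(n-1,2) + 12·C(n-1,3).
At n = 17: n-1 = 16, so g_{17} = -1 + 416 + 4320 + 6720 = 11455.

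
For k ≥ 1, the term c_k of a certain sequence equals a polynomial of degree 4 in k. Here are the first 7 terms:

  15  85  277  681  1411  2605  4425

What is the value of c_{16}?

1st diffs: 70, 192, 404, 730, 1194, 1820.
2nd diffs: 122, 212, 326, 464, 626.
3rd diffs: 90, 114, 138, 162.
4th diffs: 24, 24, 24 (constant).
So c_k = k^4 + 5k^3 + 6k^2 + 2k + 1.
Evaluating at k = 16 gives c_{16} = 87585.

87585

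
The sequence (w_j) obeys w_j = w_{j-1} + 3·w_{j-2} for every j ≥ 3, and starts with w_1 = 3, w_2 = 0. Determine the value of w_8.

360

Iterate the recurrence:
w_3 = 9  w_4 = 9  w_5 = 36  w_6 = 63  w_7 = 171  w_8 = 360.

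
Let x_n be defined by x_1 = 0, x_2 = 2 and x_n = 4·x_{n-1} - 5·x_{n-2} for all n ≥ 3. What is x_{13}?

Applying the relation repeatedly:
x_3 = 8; x_4 = 22; x_5 = 48; …; x_{10} = -2398; x_{11} = -6232; x_{12} = -12938; x_{13} = -20592.

-20592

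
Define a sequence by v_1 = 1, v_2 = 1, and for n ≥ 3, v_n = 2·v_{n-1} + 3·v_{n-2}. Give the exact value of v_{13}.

v_3 = 5;  v_4 = 13;  v_5 = 41;  …;  v_{10} = 9841;  v_{11} = 29525;  v_{12} = 88573;  v_{13} = 265721.
(Characteristic roots are 3 and -1.)

265721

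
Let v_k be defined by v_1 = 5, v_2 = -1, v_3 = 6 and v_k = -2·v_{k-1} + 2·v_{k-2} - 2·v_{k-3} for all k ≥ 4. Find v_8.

-1572

Applying the relation repeatedly:
v_4 = -24, v_5 = 62, v_6 = -184, v_7 = 540, v_8 = -1572.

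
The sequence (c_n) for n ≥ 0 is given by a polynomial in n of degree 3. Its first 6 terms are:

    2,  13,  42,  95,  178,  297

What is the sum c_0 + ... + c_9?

3935

1st diffs: 11, 29, 53, 83, 119.
2nd diffs: 18, 24, 30, 36.
3rd diffs: 6, 6, 6 (constant).
Newton forward-difference form: c_n = 2 + 11·C(n,1) + 18·C(n,2) + 6·C(n,3).
Continuing: 458, 667, 930, 1253.
Summing n = 0..9 (10 terms) gives 3935.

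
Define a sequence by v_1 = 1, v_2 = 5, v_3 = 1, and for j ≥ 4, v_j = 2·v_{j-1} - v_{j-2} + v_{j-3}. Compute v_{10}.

17

Step forward from the initial values:
v_4 = -2;  v_5 = 0;  v_6 = 3;  v_7 = 4;  v_8 = 5;  v_9 = 9;  v_{10} = 17.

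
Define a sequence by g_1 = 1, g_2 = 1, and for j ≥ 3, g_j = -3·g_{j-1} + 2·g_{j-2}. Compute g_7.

Applying the relation repeatedly:
g_3 = -1; g_4 = 5; g_5 = -17; g_6 = 61; g_7 = -217.

-217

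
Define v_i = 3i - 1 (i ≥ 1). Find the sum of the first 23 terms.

805

Over i = 1..23: Σi = 276.
Total = (3)·276 + (-1)·23 = 805.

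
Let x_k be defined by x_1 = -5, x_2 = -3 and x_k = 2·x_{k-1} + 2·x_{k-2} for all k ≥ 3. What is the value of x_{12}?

Step forward from the initial values:
x_3 = -16  x_4 = -38  x_5 = -108  x_6 = -292  x_7 = -800  x_8 = -2184  x_9 = -5968  x_{10} = -16304  x_{11} = -44544  x_{12} = -121696.

-121696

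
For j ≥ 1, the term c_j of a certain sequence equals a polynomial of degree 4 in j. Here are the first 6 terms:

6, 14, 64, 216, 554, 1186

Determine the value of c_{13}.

1st diffs: 8, 50, 152, 338, 632.
2nd diffs: 42, 102, 186, 294.
3rd diffs: 60, 84, 108.
4th diffs: 24, 24 (constant).
Newton forward-difference form: c_j = 6 + 8·C(j-1,1) + 42·C(j-1,2) + 60·C(j-1,3) + 24·C(j-1,4).
At j = 13: j-1 = 12, so c_{13} = 6 + 96 + 2772 + 13200 + 11880 = 27954.

27954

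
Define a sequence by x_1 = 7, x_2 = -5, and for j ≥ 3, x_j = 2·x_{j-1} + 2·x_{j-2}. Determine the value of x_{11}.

Step forward from the initial values:
x_3 = 4, x_4 = -2, x_5 = 4, x_6 = 4, x_7 = 16, x_8 = 40, x_9 = 112, x_{10} = 304, x_{11} = 832.

832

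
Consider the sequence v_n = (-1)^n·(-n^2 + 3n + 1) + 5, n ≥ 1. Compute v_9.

(-1)^9 = -1; -n^2 + 3n + 1 at n=9 is -53; so v_9 = 58.

58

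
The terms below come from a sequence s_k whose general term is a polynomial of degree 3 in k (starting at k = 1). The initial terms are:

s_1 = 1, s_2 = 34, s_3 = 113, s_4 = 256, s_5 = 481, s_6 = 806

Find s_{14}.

9166

1st diffs: 33, 79, 143, 225, 325.
2nd diffs: 46, 64, 82, 100.
3rd diffs: 18, 18, 18 (constant).
Newton forward-difference form: s_k = 1 + 33·C(k-1,1) + 46·C(k-1,2) + 18·C(k-1,3).
At k = 14: k-1 = 13, so s_{14} = 1 + 429 + 3588 + 5148 = 9166.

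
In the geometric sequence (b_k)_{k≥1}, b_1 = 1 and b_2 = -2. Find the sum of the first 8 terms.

Common ratio r = -2.
b_k = 1·(-2)^(k-1).
S = 1·((-2)^8 - 1)/(-2 - 1) = 1·(256 - 1)/(-3) = -85.

-85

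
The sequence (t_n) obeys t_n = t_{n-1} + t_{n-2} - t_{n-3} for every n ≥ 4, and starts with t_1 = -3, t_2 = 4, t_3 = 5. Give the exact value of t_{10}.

36

Applying the relation repeatedly:
t_4 = 12  t_5 = 13  t_6 = 20  t_7 = 21  t_8 = 28  t_9 = 29  t_{10} = 36.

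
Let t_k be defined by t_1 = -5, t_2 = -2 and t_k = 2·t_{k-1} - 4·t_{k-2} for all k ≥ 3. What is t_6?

-128

Step forward from the initial values:
t_3 = 16  t_4 = 40  t_5 = 16  t_6 = -128.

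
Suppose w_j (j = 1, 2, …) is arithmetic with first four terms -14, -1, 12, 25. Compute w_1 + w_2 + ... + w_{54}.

Common difference d = 13.
w_j = -14 + (j - 1)·13.
w_{54} = 675; S = 54·(-14 + 675)/2 = 17847.

17847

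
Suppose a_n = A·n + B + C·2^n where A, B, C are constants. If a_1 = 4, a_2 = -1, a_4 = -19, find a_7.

-140

The three given values yield: A + B + 2C = 4; 2A + B + 4C = -1; 4A + B + 16C = -19.
Subtracting the first from the second: A + 2C = -5.
Subtracting the second from the third: 2A + 12C = -18.
Solving: C = -1, A = -3, then B = 9.
So a_n = -3·n + 9 + (-1)·2^n; at n=7 this is -140.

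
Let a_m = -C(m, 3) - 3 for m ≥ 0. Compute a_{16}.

-563

C(16, 3) = 560, so a_{16} = -563.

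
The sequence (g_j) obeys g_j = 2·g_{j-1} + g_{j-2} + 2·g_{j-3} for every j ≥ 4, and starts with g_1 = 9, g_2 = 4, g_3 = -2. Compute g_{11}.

13666

Compute successive terms:
g_4 = 18;  g_5 = 42;  g_6 = 98;  g_7 = 274;  g_8 = 730;  g_9 = 1930;  g_{10} = 5138;  g_{11} = 13666.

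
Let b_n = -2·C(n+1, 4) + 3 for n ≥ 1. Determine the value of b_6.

-67

C(7, 4) = 35, so b_6 = -67.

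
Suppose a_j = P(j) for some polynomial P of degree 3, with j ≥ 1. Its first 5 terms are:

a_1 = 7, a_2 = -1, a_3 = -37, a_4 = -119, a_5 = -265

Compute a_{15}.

1st diffs: -8, -36, -82, -146.
2nd diffs: -28, -46, -64.
3rd diffs: -18, -18 (constant).
Newton forward-difference form: a_j = 7 + (-8)·C(j-1,1) + (-28)·C(j-1,2) + (-18)·C(j-1,3).
At j = 15: j-1 = 14, so a_{15} = 7 - 112 - 2548 - 6552 = -9205.

-9205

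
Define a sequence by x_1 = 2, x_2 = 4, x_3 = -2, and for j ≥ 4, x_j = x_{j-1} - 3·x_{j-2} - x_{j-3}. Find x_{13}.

882

Iterate the recurrence:
x_4 = -16  x_5 = -14  x_6 = 36  x_7 = 94  x_8 = 0  x_9 = -318  x_{10} = -412  x_{11} = 542  x_{12} = 2096  x_{13} = 882.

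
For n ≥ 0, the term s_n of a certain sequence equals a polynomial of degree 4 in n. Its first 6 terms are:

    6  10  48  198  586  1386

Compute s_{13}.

59338

1st diffs: 4, 38, 150, 388, 800.
2nd diffs: 34, 112, 238, 412.
3rd diffs: 78, 126, 174.
4th diffs: 48, 48 (constant).
Newton forward-difference form: s_n = 6 + 4·C(n,1) + 34·C(n,2) + 78·C(n,3) + 48·C(n,4).
At n = 13: n = 13, so s_{13} = 6 + 52 + 2652 + 22308 + 34320 = 59338.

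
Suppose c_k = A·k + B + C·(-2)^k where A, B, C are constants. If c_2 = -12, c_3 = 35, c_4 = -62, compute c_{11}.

8187

The three given values yield: 2A + B + 4C = -12; 3A + B - 8C = 35; 4A + B + 16C = -62.
Subtracting the first from the second: A - 12C = 47.
Subtracting the second from the third: A + 24C = -97.
Solving: C = -4, A = -1, then B = 6.
Therefore c_{11} = -11 + 6 + (-4)·(-2048) = 8187.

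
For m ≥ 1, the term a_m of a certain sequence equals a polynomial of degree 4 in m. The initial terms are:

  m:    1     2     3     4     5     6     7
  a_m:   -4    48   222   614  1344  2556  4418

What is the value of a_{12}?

1st diffs: 52, 174, 392, 730, 1212, 1862.
2nd diffs: 122, 218, 338, 482, 650.
3rd diffs: 96, 120, 144, 168.
4th diffs: 24, 24, 24 (constant).
Newton forward-difference form: a_m = -4 + 52·C(m-1,1) + 122·C(m-1,2) + 96·C(m-1,3) + 24·C(m-1,4).
At m = 12: m-1 = 11, so a_{12} = -4 + 572 + 6710 + 15840 + 7920 = 31038.

31038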